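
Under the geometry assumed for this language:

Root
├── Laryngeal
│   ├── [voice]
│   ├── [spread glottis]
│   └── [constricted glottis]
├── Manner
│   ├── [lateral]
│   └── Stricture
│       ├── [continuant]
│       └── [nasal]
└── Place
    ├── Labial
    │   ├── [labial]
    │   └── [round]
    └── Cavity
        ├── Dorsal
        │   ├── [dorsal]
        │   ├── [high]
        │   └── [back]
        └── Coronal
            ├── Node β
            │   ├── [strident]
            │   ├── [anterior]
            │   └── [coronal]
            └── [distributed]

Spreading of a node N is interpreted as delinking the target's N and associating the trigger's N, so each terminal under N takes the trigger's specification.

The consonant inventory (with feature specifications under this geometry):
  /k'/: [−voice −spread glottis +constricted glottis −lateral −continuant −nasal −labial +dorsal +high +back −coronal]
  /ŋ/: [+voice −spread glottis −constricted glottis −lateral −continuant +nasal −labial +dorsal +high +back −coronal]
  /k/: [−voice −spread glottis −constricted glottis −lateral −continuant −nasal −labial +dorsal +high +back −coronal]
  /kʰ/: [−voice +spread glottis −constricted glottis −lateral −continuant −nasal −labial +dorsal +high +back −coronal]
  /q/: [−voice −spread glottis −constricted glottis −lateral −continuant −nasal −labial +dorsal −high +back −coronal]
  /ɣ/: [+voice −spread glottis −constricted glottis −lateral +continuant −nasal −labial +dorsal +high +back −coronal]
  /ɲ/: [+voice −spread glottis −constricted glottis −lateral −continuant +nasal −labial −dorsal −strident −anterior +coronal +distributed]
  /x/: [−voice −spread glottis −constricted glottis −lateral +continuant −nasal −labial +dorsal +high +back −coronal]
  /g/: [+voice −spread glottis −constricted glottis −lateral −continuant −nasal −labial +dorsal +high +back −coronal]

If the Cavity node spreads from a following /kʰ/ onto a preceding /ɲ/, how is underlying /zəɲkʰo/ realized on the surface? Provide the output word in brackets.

Terminals under Cavity in this geometry: [dorsal], [high], [back], [strident], [anterior], [coronal], [distributed].
Spreading Cavity from /kʰ/ onto /ɲ/ replaces those values with /kʰ/'s: [+dorsal], [+high], [+back], [−coronal]. Features outside Cavity ([voice], [spread glottis], [constricted glottis], …) stay as in /ɲ/.
Among the inventory, only /ŋ/ has exactly this specification, giving the surface form [zəŋkʰo].

[zəŋkʰo]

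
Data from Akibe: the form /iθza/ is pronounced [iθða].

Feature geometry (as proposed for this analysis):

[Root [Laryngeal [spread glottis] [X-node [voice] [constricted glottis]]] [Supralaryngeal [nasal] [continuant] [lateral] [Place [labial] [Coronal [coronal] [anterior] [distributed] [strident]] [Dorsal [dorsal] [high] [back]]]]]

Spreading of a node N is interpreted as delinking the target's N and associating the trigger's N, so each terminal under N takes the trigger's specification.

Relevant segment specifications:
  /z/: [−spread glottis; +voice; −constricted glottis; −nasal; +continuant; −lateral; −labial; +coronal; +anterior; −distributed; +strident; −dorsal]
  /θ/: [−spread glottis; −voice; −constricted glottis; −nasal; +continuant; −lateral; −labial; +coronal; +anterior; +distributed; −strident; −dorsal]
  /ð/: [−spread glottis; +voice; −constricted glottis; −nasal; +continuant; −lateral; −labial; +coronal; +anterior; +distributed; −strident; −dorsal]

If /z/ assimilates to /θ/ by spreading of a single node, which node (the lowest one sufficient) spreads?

Coronal

/z/ and [ð] differ in [distributed], [strident]; every other specified feature is identical.
Tracing each changed feature up the tree, the paths first meet at Coronal; any lower node misses at least one of them.
Delinking /z/'s Coronal and associating /θ/'s Coronal gives precisely the feature bundle of [ð].
[voice], a feature on which the two segments disagree outside Coronal, is unchanged — nothing dominating it spread, and Coronal is the minimal sufficient constituent.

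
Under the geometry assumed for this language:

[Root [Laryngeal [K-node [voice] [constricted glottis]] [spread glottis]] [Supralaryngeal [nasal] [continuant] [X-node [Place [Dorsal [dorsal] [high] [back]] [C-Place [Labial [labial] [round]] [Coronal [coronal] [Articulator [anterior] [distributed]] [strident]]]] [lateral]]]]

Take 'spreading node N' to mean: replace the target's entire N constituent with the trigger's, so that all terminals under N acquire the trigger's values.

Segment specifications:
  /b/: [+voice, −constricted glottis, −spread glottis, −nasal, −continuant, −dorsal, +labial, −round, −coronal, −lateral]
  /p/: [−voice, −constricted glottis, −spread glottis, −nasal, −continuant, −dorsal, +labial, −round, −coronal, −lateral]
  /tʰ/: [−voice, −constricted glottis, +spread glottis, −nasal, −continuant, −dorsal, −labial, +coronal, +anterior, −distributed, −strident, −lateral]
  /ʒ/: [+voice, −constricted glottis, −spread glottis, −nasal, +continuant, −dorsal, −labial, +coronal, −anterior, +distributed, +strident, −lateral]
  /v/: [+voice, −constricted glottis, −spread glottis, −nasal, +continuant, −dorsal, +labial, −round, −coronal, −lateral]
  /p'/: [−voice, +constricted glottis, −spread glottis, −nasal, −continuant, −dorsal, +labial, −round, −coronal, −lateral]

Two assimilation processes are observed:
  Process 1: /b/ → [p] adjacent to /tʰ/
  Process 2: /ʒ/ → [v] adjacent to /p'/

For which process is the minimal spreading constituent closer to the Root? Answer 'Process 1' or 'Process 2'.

Process 1 alters [voice]; the lowest dominating node is [voice] (depth 3 from Root).
Process 2: the features that change are [labial], [round], [coronal], [anterior], [distributed], [strident]; the minimal node is C-Place (depth 4).
[voice] is closer to Root than C-Place, so Process 1 spreads the higher node.

Process 1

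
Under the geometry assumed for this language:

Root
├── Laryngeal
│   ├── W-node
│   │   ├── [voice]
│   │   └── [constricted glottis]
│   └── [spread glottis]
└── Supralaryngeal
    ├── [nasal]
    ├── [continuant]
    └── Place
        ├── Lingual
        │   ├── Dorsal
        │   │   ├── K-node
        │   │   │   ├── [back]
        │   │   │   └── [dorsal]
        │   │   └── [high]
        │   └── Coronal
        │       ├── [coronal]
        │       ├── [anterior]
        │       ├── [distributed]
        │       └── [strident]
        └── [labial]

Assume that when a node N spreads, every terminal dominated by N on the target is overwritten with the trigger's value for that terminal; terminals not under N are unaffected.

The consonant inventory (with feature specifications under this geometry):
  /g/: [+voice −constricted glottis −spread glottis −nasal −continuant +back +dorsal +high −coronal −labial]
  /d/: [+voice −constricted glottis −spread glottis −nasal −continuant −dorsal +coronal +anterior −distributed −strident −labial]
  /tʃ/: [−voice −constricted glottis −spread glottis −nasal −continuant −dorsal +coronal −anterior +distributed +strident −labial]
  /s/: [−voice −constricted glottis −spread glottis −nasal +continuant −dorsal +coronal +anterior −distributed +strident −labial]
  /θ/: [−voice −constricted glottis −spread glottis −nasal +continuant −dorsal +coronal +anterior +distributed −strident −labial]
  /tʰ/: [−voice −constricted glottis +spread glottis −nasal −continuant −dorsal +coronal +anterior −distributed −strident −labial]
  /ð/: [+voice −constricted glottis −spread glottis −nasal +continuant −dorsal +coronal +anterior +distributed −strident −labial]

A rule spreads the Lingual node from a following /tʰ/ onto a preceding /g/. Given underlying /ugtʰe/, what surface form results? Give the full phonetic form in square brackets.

The Lingual node dominates the terminals [back], [dorsal], [high], [coronal], [anterior], [distributed], [strident].
Spreading Lingual from /tʰ/ onto /g/ replaces those values with /tʰ/'s: [−dorsal], [+coronal], [+anterior], [−distributed], [−strident]. Features outside Lingual ([voice], [constricted glottis], [spread glottis], …) stay as in /g/.
This feature bundle is that of [d], so /ugtʰe/ surfaces as [udtʰe].

[udtʰe]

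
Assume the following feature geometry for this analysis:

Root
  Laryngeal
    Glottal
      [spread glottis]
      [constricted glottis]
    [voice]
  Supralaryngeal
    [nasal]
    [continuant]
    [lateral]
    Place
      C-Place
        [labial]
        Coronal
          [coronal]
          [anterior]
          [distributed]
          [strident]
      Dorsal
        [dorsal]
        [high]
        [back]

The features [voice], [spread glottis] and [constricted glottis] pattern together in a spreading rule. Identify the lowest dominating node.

[voice]: Root / Laryngeal / [voice].
[spread glottis]: Root / Laryngeal / Glottal / [spread glottis].
[constricted glottis]: Root / Laryngeal / Glottal / [constricted glottis].
Laryngeal is the lowest common ancestor — every listed feature sits under it, and no single subconstituent of Laryngeal covers them all.

Laryngeal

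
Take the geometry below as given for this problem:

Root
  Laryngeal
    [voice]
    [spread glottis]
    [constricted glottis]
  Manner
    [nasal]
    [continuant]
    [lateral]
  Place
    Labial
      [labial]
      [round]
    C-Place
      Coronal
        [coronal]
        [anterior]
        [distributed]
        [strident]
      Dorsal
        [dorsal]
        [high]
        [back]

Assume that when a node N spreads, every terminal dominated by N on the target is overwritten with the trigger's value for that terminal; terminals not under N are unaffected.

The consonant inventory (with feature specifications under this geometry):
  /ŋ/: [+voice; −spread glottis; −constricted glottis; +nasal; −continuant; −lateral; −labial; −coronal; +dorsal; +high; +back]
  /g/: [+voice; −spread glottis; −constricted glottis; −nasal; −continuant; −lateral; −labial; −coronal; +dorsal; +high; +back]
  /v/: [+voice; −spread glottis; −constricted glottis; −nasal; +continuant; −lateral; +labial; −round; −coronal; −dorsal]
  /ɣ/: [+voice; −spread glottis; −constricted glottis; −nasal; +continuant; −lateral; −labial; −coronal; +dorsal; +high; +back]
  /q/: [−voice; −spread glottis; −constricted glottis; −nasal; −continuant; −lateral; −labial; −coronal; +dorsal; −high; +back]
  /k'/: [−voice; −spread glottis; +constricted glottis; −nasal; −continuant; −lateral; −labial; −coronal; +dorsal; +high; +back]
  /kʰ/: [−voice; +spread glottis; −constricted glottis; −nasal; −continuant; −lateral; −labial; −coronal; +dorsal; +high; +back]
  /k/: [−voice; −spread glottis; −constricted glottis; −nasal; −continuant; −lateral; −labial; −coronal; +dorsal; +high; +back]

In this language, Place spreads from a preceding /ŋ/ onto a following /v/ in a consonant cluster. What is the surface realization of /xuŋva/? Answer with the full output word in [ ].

[xuŋɣa]

The Place node dominates the terminals [labial], [round], [coronal], [anterior], [distributed], [strident], [dorsal], [high], [back].
Spreading Place from /ŋ/ onto /v/ replaces those values with /ŋ/'s: [−labial], [−coronal], [+dorsal], [+high], [+back]. Features outside Place ([voice], [spread glottis], [constricted glottis], …) stay as in /v/.
Among the inventory, only /ɣ/ has exactly this specification, giving the surface form [xuŋɣa].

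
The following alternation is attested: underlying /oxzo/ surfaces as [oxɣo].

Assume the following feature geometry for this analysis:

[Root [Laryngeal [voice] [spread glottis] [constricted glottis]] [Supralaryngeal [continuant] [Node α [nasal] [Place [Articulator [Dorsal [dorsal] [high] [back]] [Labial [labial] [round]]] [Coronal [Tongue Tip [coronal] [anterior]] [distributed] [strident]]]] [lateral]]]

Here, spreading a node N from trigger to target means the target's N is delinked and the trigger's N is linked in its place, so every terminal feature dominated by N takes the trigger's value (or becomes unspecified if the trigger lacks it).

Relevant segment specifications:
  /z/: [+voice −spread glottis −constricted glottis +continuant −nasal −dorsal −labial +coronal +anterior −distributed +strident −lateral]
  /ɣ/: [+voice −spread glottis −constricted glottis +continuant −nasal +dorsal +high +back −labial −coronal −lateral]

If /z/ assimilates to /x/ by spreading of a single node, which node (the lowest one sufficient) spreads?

Place

Comparing /z/ with its surface form [ɣ], the features that change are [coronal], [anterior], [distributed], [strident], [dorsal], [high], [back].
In this geometry the lowest node dominating all of them is Place: every daughter of Place dominates only a proper subset, so no lower node suffices.
Delinking /z/'s Place and associating /x/'s Place gives precisely the feature bundle of [ɣ].
[voice], a feature on which the two segments disagree outside Place, is unchanged — nothing dominating it spread, and Place is the minimal sufficient constituent.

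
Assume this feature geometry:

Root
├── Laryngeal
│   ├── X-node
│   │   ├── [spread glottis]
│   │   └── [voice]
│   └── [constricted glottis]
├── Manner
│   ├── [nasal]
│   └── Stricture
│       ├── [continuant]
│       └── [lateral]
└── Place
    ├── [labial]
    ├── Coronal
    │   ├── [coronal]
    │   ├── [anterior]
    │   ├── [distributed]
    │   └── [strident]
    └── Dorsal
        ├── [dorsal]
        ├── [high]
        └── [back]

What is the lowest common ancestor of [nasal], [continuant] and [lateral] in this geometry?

Manner

[nasal] is immediately dominated by Manner.
[continuant] is immediately dominated by Stricture.
[lateral] is immediately dominated by Stricture.
These paths first converge at Manner; no daughter of Manner dominates all 3 features, so Manner is the minimal constituent.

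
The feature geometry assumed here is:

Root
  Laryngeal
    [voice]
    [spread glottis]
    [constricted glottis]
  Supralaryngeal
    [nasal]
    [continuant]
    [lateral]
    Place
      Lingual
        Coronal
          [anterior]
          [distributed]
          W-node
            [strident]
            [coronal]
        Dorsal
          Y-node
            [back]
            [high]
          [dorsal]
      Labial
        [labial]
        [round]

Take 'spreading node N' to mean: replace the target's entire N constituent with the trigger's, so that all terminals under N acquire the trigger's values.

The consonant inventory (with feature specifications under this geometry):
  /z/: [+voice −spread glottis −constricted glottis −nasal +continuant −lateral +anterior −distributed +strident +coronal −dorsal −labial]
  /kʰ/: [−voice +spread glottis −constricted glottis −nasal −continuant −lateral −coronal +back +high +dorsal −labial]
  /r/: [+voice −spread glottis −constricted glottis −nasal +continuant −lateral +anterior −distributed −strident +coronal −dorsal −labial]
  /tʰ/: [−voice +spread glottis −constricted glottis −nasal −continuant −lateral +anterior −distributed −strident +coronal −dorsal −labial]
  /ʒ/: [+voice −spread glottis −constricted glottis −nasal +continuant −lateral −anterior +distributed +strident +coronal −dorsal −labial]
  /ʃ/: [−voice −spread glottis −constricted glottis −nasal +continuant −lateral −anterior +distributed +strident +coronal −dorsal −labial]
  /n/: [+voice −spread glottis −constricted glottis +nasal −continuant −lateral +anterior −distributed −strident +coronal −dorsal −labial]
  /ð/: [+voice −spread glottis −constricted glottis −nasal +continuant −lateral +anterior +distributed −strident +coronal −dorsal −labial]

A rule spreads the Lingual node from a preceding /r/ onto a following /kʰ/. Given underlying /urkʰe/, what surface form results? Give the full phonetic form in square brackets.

[urtʰe]

The Lingual node dominates the terminals [anterior], [distributed], [strident], [coronal], [back], [high], [dorsal].
The target acquires /r/'s values for everything under Lingual — [+anterior], [−distributed], [−strident], [+coronal], [−dorsal] — while keeping its own [voice], [spread glottis], [constricted glottis], ….
This feature bundle is that of [tʰ], so /urkʰe/ surfaces as [urtʰe].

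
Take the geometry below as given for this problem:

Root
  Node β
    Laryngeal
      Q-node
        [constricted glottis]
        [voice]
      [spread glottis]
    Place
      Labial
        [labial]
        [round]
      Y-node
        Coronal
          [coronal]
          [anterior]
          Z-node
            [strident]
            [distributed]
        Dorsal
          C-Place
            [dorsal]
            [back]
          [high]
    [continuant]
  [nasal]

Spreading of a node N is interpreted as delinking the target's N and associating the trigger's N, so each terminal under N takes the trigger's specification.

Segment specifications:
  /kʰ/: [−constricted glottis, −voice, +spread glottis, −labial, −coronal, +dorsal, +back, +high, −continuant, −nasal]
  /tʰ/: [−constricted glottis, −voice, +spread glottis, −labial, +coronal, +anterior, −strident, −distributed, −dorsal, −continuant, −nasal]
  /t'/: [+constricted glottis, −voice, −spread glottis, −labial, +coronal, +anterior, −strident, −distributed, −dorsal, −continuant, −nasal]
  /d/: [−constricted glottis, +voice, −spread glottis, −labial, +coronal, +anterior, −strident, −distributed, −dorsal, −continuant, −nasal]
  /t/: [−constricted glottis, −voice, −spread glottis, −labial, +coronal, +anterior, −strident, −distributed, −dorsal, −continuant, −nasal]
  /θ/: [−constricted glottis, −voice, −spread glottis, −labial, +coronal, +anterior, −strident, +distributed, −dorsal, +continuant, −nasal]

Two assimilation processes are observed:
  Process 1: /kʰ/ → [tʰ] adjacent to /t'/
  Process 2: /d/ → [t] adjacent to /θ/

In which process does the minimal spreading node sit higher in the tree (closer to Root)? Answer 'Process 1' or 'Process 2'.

In Process 1, [coronal], [anterior], [distributed], [strident], [dorsal], [high], [back] change, so the minimal spreading node is Y-node at depth 3.
Process 2 alters [voice]; the lowest dominating node is [voice] (depth 4 from Root).
Y-node (depth 3) sits above [voice] (depth 4), making Process 1 the one with the higher spreading node.

Process 1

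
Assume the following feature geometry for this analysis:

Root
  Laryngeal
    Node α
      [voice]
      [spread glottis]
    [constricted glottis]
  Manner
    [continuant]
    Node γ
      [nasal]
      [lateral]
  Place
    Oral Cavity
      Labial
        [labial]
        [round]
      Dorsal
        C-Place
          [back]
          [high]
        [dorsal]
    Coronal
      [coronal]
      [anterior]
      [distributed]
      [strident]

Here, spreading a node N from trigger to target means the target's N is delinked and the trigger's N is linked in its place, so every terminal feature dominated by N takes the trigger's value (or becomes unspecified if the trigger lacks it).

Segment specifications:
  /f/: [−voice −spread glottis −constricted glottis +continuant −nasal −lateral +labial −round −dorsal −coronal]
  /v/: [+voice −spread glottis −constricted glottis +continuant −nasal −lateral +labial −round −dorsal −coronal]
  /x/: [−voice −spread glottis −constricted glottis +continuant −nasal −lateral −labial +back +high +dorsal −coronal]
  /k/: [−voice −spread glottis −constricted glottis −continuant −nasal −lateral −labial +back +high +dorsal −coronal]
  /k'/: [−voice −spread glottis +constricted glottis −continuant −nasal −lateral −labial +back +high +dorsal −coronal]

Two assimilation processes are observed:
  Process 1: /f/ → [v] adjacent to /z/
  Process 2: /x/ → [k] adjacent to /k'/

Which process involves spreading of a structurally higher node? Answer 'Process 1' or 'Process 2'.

Process 2

In Process 1, [voice] changes, so the minimal spreading node is [voice] at depth 3.
Process 2 alters [continuant]; the lowest dominating node is [continuant] (depth 2 from Root).
[continuant] is closer to Root than [voice], so Process 2 spreads the higher node.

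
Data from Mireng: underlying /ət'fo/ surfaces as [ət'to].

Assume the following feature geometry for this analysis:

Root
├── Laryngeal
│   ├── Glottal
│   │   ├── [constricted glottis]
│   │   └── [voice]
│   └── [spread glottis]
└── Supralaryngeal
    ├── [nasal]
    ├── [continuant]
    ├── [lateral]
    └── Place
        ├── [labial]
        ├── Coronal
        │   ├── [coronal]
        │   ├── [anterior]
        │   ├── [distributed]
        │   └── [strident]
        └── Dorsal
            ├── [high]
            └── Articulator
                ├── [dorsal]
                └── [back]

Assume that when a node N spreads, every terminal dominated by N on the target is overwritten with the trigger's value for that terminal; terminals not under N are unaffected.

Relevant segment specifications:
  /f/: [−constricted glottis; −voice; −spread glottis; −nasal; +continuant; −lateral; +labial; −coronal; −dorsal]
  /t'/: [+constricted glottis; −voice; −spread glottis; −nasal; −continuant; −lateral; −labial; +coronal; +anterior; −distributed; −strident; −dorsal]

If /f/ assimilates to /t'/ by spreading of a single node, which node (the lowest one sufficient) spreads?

Comparing /f/ with its surface form [t], the features that change are [continuant], [labial], [coronal], [anterior], [distributed], [strident].
The smallest constituent containing every changed terminal is Supralaryngeal — each of its daughters lacks at least one of the affected features.
Delinking /f/'s Supralaryngeal and associating /t'/'s Supralaryngeal gives precisely the feature bundle of [t].
Had Root spread, [constricted glottis] would have taken /t'/'s value; it stays as in /f/, confirming the spreading constituent is exactly Supralaryngeal.

Supralaryngeal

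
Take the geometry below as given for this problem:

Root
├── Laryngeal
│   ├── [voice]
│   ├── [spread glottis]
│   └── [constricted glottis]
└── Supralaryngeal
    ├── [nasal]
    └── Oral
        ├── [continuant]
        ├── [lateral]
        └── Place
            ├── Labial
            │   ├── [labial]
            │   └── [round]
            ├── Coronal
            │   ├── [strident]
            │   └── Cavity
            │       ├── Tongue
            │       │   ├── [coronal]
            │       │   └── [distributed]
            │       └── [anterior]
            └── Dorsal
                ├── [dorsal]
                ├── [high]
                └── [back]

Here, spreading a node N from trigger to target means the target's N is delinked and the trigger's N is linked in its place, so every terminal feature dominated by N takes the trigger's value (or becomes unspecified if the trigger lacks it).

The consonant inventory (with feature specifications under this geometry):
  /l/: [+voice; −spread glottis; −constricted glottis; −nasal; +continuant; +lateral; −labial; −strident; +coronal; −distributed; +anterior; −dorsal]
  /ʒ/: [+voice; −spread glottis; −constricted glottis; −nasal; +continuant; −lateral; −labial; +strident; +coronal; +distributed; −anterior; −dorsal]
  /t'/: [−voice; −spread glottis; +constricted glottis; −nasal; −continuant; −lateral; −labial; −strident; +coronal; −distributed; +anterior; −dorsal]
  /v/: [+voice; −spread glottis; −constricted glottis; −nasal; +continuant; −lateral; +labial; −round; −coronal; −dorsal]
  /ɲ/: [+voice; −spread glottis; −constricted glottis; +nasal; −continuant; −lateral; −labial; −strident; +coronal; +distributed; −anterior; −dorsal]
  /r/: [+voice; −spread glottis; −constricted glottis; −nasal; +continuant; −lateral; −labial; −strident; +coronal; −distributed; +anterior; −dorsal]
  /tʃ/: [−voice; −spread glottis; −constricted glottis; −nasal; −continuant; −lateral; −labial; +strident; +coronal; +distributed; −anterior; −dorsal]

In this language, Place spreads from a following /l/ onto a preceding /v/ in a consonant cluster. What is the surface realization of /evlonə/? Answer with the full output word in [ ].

[erlonə]

The Place node dominates the terminals [labial], [round], [strident], [coronal], [distributed], [anterior], [dorsal], [high], [back].
After delinking /v/'s Place and linking /l/'s, the affected terminals become [−labial], [−strident], [+coronal], [−distributed], [+anterior], [−dorsal]; [voice], [spread glottis], [constricted glottis], … (outside Place) are retained from /v/.
The resulting bundle matches /r/ in the inventory; substituting it for /v/ gives [erlonə].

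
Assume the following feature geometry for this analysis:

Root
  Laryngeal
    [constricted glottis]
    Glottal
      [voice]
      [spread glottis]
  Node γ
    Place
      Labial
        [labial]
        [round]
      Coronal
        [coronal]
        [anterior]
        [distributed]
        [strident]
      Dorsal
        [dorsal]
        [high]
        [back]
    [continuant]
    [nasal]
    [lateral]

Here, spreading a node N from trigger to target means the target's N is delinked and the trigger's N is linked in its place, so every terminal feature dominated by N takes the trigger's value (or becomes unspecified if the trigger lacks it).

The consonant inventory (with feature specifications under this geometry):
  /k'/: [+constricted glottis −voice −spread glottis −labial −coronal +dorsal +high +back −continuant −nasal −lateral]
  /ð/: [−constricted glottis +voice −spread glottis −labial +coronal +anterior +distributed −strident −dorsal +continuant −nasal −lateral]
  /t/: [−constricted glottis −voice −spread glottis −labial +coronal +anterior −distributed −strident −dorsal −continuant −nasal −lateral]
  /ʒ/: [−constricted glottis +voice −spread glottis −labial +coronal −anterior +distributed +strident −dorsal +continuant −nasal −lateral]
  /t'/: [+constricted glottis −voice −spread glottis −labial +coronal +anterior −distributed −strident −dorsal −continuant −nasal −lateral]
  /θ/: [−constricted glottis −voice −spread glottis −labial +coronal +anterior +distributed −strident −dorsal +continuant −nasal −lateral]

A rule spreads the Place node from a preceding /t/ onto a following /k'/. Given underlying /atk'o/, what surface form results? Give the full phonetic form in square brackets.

Terminals under Place in this geometry: [labial], [round], [coronal], [anterior], [distributed], [strident], [dorsal], [high], [back].
The target acquires /t/'s values for everything under Place — [−labial], [+coronal], [+anterior], [−distributed], [−strident], [−dorsal] — while keeping its own [constricted glottis], [voice], [spread glottis], ….
The resulting bundle matches /t'/ in the inventory; substituting it for /k'/ gives [att'o].

[att'o]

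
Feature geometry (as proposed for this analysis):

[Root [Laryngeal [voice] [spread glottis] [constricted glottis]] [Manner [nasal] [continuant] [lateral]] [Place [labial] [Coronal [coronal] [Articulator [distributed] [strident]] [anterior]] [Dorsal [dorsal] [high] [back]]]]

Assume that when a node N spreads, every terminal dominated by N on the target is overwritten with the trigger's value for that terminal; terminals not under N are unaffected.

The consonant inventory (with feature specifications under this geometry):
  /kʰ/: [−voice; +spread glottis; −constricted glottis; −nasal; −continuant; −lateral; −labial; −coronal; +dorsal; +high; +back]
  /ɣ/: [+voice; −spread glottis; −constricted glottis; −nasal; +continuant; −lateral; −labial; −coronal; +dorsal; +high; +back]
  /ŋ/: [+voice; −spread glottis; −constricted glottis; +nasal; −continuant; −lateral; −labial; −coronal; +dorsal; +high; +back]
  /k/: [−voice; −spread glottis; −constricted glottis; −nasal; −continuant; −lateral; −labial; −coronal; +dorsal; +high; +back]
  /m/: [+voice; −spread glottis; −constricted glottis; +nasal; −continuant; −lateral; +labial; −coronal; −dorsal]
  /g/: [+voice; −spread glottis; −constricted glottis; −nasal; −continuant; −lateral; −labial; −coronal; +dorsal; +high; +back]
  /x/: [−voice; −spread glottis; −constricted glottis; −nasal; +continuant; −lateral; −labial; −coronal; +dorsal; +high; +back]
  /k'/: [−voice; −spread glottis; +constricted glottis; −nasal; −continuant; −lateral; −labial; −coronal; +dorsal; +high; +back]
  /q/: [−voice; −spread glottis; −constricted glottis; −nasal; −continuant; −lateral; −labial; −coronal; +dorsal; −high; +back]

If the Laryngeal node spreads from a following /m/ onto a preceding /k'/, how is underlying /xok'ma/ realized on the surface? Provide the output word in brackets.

Laryngeal immediately or transitively dominates [voice], [spread glottis], [constricted glottis].
The target acquires /m/'s values for everything under Laryngeal — [+voice], [−spread glottis], [−constricted glottis] — while keeping its own [nasal], [continuant], [lateral], ….
The resulting bundle matches /g/ in the inventory; substituting it for /k'/ gives [xogma].

[xogma]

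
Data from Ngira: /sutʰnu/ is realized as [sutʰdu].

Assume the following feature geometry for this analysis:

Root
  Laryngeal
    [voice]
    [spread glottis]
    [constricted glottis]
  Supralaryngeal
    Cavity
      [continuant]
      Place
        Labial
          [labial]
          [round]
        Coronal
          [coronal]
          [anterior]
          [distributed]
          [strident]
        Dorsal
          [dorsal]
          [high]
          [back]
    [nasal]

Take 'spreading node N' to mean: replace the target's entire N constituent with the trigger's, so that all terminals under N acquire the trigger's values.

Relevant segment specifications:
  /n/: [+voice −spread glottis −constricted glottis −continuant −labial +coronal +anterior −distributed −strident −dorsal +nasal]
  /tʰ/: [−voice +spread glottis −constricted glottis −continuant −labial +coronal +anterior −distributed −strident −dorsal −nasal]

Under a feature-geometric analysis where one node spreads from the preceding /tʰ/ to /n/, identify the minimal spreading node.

The alternation /n/ → [d] changes [nasal] and nothing else.
Since just one terminal is affected and it takes /tʰ/'s value, spreading the terminal [nasal] alone is sufficient and minimal.
[spread glottis], [voice] stay as in /n/ although /tʰ/ differs there, so no node dominating them spread; among the remaining candidates [nasal] is the lowest that derives the output.

[nasal]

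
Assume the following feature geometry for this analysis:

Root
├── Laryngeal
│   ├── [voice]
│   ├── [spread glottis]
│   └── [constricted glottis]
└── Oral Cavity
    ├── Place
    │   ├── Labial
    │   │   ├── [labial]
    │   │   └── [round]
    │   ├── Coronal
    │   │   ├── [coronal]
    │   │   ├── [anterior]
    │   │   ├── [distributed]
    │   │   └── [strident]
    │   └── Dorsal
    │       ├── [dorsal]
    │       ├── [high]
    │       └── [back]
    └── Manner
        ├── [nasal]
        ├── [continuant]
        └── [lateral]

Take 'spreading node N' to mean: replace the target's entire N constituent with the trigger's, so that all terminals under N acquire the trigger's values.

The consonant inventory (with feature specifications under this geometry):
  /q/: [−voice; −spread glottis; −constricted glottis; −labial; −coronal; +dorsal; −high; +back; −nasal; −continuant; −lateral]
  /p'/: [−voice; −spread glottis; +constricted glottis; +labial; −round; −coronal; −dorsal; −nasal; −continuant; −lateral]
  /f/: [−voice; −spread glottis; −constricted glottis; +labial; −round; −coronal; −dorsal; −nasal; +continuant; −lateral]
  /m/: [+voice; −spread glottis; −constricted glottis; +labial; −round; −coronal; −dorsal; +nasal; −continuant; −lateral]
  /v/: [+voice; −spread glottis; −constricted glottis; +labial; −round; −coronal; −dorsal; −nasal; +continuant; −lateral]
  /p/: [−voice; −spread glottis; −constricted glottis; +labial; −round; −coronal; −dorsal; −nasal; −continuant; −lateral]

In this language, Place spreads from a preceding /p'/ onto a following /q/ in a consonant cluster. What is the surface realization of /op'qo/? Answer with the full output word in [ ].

[op'po]

Terminals under Place in this geometry: [labial], [round], [coronal], [anterior], [distributed], [strident], [dorsal], [high], [back].
The target acquires /p'/'s values for everything under Place — [+labial], [−round], [−coronal], [−dorsal] — while keeping its own [voice], [spread glottis], [constricted glottis], ….
This feature bundle is that of [p], so /op'qo/ surfaces as [op'po].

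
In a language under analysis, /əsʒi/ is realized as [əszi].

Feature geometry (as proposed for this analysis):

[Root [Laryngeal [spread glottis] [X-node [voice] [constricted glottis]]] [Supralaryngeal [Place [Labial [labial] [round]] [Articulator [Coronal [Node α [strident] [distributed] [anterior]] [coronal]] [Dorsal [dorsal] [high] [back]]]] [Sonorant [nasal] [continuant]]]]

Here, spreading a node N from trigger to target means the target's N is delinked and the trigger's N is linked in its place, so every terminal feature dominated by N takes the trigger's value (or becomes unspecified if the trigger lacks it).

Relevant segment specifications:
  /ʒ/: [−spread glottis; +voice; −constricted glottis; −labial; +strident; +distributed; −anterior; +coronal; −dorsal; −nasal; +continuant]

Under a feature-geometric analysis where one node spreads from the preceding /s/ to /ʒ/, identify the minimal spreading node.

/ʒ/ and [z] differ in [anterior], [distributed]; every other specified feature is identical.
These terminals are all dominated by Node α, and no proper subconstituent of Node α covers them all; Node α is their lowest common ancestor.
Spreading Node α from /s/ overwrites each of those terminals with /s/'s values, yielding exactly [z].
[voice] stays as in /ʒ/ although /s/ differs there, so no node dominating it spread; among the remaining candidates Node α is the lowest that derives the output.

Node α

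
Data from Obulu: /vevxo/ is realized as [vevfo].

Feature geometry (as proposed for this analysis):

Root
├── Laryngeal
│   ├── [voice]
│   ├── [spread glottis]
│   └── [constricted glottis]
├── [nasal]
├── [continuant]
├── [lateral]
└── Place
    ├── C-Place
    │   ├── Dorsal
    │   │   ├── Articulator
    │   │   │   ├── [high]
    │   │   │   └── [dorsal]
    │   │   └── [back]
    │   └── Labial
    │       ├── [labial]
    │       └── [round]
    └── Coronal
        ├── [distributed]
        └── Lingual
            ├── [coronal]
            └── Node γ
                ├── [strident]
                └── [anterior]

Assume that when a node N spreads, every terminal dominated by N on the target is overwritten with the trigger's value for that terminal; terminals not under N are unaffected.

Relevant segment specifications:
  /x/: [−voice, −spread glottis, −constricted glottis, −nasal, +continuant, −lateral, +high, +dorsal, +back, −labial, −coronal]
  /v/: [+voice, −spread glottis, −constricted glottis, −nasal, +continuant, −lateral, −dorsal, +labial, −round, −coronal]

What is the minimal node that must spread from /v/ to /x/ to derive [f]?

Comparing /x/ with its surface form [f], the features that change are [labial], [round], [dorsal], [high], [back].
In this geometry the lowest node dominating all of them is C-Place: every daughter of C-Place dominates only a proper subset, so no lower node suffices.
If C-Place spreads, every terminal under it takes /v/'s value, producing [f] as observed.
[voice] stays as in /x/ although /v/ differs there, so no node dominating it spread; among the remaining candidates C-Place is the lowest that derives the output.

C-Place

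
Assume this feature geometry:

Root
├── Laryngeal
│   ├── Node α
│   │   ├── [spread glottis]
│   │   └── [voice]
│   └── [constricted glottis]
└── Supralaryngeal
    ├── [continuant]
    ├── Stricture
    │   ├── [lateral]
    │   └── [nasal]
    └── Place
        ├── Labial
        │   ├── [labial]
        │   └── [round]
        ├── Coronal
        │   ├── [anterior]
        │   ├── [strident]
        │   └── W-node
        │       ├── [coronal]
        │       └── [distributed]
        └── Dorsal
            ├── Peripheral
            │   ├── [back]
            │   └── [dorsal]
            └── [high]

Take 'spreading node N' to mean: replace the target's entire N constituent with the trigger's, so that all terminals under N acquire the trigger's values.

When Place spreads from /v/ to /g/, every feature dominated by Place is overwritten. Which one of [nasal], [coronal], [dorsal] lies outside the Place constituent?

[nasal]

Place dominates exactly [labial], [round], [anterior], [strident], [coronal], [distributed], [back], [dorsal], [high].
Spreading Place replaces [coronal], [dorsal] with the trigger's values, since each sits inside the Place constituent.
[nasal] is not within the Place subtree (it hangs from Stricture), so /g/'s [nasal] value survives.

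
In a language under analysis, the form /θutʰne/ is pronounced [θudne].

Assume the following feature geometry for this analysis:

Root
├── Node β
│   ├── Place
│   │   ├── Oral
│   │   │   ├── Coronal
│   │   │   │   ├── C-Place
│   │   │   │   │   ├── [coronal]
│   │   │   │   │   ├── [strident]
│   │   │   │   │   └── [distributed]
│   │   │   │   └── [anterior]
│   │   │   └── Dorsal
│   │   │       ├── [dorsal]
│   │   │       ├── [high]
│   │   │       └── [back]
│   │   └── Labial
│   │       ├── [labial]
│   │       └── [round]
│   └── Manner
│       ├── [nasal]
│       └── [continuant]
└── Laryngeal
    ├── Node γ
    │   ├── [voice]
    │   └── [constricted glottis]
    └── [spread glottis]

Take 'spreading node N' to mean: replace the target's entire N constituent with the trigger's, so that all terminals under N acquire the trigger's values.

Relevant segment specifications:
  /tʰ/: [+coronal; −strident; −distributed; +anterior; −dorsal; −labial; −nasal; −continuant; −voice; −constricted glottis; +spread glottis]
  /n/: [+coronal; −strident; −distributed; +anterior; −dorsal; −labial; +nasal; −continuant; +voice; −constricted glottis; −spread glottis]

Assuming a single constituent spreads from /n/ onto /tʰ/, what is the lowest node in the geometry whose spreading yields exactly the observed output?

Feature comparison: [voice], [spread glottis] differ between /tʰ/ and [d]; the remaining terminals match.
In this geometry the lowest node dominating all of them is Laryngeal: every daughter of Laryngeal dominates only a proper subset, so no lower node suffices.
If Laryngeal spreads, every terminal under it takes /n/'s value, producing [d] as observed.
[nasal] — on which /n/ differs from /tʰ/ — is unchanged, so Root cannot have spread; the constituent is no larger than Laryngeal.

Laryngeal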